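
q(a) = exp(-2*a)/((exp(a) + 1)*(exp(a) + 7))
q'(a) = -2*exp(-2*a)/((exp(a) + 1)*(exp(a) + 7)) - exp(-a)/((exp(a) + 1)*(exp(a) + 7)^2) - exp(-a)/((exp(a) + 1)^2*(exp(a) + 7)) = 2*(-2*exp(2*a) - 12*exp(a) - 7)*exp(-2*a)/(exp(4*a) + 16*exp(3*a) + 78*exp(2*a) + 112*exp(a) + 49)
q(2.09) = 0.00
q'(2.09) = -0.00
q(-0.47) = 0.21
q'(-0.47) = -0.51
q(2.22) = 0.00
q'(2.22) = -0.00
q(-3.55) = 167.62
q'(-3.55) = -340.60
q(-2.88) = 42.58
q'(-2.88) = -87.77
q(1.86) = 0.00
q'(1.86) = -0.00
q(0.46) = 0.02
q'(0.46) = -0.05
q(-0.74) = 0.40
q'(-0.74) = -0.95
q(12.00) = 0.00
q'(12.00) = 0.00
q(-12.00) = 3784133732.22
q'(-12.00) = -7568294036.32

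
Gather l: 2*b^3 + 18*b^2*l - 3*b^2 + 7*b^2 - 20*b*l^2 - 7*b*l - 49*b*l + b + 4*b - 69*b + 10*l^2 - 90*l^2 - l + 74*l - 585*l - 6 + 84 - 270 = 2*b^3 + 4*b^2 - 64*b + l^2*(-20*b - 80) + l*(18*b^2 - 56*b - 512) - 192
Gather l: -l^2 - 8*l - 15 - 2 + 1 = -l^2 - 8*l - 16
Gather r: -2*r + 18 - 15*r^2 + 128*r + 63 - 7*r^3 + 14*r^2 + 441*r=-7*r^3 - r^2 + 567*r + 81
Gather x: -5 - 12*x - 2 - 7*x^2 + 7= -7*x^2 - 12*x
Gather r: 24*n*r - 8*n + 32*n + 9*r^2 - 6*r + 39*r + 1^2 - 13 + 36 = 24*n + 9*r^2 + r*(24*n + 33) + 24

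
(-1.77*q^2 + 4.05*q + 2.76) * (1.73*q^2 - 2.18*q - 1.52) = -3.0621*q^4 + 10.8651*q^3 - 1.3638*q^2 - 12.1728*q - 4.1952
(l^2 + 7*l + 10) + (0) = l^2 + 7*l + 10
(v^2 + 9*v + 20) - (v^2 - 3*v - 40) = 12*v + 60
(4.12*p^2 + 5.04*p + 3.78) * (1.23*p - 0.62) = 5.0676*p^3 + 3.6448*p^2 + 1.5246*p - 2.3436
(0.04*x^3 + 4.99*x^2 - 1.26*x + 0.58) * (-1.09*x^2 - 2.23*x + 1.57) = -0.0436*x^5 - 5.5283*x^4 - 9.6915*x^3 + 10.0119*x^2 - 3.2716*x + 0.9106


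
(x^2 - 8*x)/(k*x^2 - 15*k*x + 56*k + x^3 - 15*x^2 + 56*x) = x/(k*x - 7*k + x^2 - 7*x)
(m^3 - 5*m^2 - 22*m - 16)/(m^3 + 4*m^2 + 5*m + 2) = (m - 8)/(m + 1)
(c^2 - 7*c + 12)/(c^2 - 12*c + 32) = (c - 3)/(c - 8)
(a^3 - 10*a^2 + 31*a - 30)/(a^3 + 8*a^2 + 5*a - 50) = (a^2 - 8*a + 15)/(a^2 + 10*a + 25)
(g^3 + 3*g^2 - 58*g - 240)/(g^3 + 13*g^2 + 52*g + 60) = (g - 8)/(g + 2)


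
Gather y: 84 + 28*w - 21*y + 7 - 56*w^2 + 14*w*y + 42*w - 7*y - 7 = -56*w^2 + 70*w + y*(14*w - 28) + 84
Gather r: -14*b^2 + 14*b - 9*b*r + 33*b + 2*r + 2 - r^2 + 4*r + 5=-14*b^2 + 47*b - r^2 + r*(6 - 9*b) + 7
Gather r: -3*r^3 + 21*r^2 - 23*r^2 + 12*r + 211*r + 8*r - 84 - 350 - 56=-3*r^3 - 2*r^2 + 231*r - 490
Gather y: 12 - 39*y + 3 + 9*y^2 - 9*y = 9*y^2 - 48*y + 15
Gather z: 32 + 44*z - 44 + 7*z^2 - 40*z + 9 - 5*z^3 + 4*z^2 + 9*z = -5*z^3 + 11*z^2 + 13*z - 3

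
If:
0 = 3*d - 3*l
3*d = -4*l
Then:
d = 0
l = 0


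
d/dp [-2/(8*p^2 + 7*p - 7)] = 2*(16*p + 7)/(8*p^2 + 7*p - 7)^2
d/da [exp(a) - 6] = exp(a)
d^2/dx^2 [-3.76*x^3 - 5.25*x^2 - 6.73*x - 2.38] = -22.56*x - 10.5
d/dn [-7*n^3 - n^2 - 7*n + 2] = -21*n^2 - 2*n - 7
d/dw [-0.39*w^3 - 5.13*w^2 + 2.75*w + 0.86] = -1.17*w^2 - 10.26*w + 2.75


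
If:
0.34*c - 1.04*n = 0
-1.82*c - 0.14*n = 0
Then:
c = 0.00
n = 0.00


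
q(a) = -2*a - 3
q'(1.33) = -2.00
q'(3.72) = -2.00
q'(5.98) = -2.00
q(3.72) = -10.44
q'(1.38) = -2.00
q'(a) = -2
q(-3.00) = 3.00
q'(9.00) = -2.00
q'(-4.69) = -2.00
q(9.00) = -21.00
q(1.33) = -5.66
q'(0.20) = -2.00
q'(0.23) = -2.00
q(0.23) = -3.46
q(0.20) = -3.40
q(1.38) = -5.76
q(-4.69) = 6.38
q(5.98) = -14.96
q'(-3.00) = -2.00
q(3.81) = -10.62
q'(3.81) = -2.00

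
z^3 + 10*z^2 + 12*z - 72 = (z - 2)*(z + 6)^2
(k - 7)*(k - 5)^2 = k^3 - 17*k^2 + 95*k - 175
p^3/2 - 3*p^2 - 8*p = p*(p/2 + 1)*(p - 8)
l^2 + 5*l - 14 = (l - 2)*(l + 7)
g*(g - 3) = g^2 - 3*g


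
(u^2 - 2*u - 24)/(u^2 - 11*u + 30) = (u + 4)/(u - 5)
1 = 1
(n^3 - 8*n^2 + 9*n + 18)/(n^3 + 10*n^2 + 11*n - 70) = (n^3 - 8*n^2 + 9*n + 18)/(n^3 + 10*n^2 + 11*n - 70)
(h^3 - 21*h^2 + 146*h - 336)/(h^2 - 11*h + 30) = (h^2 - 15*h + 56)/(h - 5)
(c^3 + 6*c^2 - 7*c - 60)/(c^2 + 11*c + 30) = (c^2 + c - 12)/(c + 6)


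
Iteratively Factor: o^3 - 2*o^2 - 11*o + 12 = (o + 3)*(o^2 - 5*o + 4) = (o - 4)*(o + 3)*(o - 1)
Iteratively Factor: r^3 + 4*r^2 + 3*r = (r + 1)*(r^2 + 3*r) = (r + 1)*(r + 3)*(r)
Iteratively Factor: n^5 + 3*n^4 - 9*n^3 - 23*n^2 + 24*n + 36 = (n + 3)*(n^4 - 9*n^2 + 4*n + 12) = (n + 3)^2*(n^3 - 3*n^2 + 4) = (n - 2)*(n + 3)^2*(n^2 - n - 2) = (n - 2)*(n + 1)*(n + 3)^2*(n - 2)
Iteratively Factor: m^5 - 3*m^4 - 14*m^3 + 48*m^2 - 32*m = (m - 1)*(m^4 - 2*m^3 - 16*m^2 + 32*m) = m*(m - 1)*(m^3 - 2*m^2 - 16*m + 32) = m*(m - 2)*(m - 1)*(m^2 - 16) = m*(m - 4)*(m - 2)*(m - 1)*(m + 4)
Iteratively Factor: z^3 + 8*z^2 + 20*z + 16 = (z + 2)*(z^2 + 6*z + 8) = (z + 2)^2*(z + 4)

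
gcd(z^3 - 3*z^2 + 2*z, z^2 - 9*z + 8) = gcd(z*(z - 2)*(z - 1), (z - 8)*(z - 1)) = z - 1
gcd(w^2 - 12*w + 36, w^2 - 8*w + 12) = w - 6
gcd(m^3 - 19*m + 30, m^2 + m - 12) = m - 3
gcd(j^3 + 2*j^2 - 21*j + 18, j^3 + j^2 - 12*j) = j - 3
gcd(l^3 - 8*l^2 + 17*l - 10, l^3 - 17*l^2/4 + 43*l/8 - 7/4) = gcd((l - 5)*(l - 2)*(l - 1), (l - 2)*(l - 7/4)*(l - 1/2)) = l - 2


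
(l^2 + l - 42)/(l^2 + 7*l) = (l - 6)/l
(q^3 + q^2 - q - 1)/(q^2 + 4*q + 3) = (q^2 - 1)/(q + 3)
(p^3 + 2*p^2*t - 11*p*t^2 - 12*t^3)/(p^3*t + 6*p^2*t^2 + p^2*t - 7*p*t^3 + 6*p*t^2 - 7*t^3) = (p^3 + 2*p^2*t - 11*p*t^2 - 12*t^3)/(t*(p^3 + 6*p^2*t + p^2 - 7*p*t^2 + 6*p*t - 7*t^2))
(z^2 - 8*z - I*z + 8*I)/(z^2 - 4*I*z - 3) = (z - 8)/(z - 3*I)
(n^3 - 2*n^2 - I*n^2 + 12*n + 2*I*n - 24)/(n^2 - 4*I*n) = n - 2 + 3*I - 6*I/n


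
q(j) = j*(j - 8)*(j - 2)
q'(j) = j*(j - 8) + j*(j - 2) + (j - 8)*(j - 2)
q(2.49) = -6.72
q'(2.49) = -15.20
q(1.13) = 6.75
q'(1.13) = -2.77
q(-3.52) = -223.84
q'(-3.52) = 123.57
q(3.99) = -31.84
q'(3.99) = -16.04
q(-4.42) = -352.43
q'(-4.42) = 163.01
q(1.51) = 4.80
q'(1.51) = -7.36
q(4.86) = -43.64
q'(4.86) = -10.34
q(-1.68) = -59.85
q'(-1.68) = 58.07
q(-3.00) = -165.00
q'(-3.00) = 103.00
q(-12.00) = -3360.00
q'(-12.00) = 688.00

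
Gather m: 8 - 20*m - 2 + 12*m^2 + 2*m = 12*m^2 - 18*m + 6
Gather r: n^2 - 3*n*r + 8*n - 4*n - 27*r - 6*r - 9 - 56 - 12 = n^2 + 4*n + r*(-3*n - 33) - 77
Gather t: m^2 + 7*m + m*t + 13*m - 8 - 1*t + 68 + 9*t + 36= m^2 + 20*m + t*(m + 8) + 96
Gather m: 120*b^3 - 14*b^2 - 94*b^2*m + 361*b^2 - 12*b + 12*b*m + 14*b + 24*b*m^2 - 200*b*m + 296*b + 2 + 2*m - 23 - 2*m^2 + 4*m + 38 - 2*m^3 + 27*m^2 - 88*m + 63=120*b^3 + 347*b^2 + 298*b - 2*m^3 + m^2*(24*b + 25) + m*(-94*b^2 - 188*b - 82) + 80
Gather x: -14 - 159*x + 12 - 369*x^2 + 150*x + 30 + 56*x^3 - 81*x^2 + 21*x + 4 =56*x^3 - 450*x^2 + 12*x + 32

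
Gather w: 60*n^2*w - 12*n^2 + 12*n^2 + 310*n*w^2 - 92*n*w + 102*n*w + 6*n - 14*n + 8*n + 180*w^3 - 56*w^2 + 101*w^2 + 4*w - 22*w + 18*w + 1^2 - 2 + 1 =180*w^3 + w^2*(310*n + 45) + w*(60*n^2 + 10*n)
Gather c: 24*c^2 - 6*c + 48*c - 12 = 24*c^2 + 42*c - 12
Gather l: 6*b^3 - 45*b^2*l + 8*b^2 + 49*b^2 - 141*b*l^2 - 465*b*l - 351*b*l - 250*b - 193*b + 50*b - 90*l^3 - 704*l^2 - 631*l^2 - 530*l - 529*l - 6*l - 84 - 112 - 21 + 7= 6*b^3 + 57*b^2 - 393*b - 90*l^3 + l^2*(-141*b - 1335) + l*(-45*b^2 - 816*b - 1065) - 210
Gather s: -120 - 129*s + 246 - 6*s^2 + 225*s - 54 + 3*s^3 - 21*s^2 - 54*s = 3*s^3 - 27*s^2 + 42*s + 72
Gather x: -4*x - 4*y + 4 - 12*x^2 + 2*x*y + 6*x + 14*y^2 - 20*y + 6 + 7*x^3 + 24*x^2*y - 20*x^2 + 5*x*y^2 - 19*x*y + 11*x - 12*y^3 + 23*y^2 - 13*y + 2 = 7*x^3 + x^2*(24*y - 32) + x*(5*y^2 - 17*y + 13) - 12*y^3 + 37*y^2 - 37*y + 12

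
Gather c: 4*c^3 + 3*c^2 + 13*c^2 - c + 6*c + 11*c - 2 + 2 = 4*c^3 + 16*c^2 + 16*c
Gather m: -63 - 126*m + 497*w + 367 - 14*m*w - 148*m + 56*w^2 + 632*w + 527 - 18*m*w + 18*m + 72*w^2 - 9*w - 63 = m*(-32*w - 256) + 128*w^2 + 1120*w + 768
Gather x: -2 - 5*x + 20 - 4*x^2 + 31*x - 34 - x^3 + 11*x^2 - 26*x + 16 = -x^3 + 7*x^2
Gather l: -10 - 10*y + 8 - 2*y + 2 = -12*y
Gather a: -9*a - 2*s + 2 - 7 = -9*a - 2*s - 5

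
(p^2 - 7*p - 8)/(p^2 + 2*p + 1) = (p - 8)/(p + 1)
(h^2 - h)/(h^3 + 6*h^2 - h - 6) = h/(h^2 + 7*h + 6)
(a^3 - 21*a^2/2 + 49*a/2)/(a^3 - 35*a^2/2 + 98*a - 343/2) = a/(a - 7)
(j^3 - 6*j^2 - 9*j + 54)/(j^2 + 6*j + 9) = (j^2 - 9*j + 18)/(j + 3)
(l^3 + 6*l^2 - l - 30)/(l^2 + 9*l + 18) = (l^2 + 3*l - 10)/(l + 6)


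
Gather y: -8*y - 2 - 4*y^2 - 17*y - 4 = -4*y^2 - 25*y - 6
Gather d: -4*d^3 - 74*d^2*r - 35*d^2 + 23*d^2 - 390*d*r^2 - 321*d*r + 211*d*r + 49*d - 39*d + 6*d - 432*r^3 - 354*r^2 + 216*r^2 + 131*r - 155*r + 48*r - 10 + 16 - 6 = -4*d^3 + d^2*(-74*r - 12) + d*(-390*r^2 - 110*r + 16) - 432*r^3 - 138*r^2 + 24*r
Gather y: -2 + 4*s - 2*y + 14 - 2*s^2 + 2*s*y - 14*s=-2*s^2 - 10*s + y*(2*s - 2) + 12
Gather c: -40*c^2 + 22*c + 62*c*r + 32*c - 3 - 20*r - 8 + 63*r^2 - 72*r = -40*c^2 + c*(62*r + 54) + 63*r^2 - 92*r - 11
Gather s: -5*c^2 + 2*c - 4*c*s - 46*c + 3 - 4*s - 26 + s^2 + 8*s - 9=-5*c^2 - 44*c + s^2 + s*(4 - 4*c) - 32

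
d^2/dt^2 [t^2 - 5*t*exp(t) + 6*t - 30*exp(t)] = -5*t*exp(t) - 40*exp(t) + 2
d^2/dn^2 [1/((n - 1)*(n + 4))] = 2*((n - 1)^2 + (n - 1)*(n + 4) + (n + 4)^2)/((n - 1)^3*(n + 4)^3)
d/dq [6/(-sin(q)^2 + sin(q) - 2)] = 6*(2*sin(q) - 1)*cos(q)/(sin(q)^2 - sin(q) + 2)^2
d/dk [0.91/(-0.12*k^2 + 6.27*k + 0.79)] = (0.2184*k - 5.7057)/(-0.12*k^2 + 6.27*k + 0.79)^2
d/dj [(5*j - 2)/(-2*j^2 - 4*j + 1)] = (10*j^2 - 8*j - 3)/(4*j^4 + 16*j^3 + 12*j^2 - 8*j + 1)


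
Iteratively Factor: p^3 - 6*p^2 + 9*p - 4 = (p - 4)*(p^2 - 2*p + 1) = (p - 4)*(p - 1)*(p - 1)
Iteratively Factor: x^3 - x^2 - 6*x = (x + 2)*(x^2 - 3*x) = (x - 3)*(x + 2)*(x)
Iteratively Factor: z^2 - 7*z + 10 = (z - 5)*(z - 2)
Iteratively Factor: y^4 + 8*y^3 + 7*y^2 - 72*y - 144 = (y + 4)*(y^3 + 4*y^2 - 9*y - 36) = (y - 3)*(y + 4)*(y^2 + 7*y + 12) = (y - 3)*(y + 3)*(y + 4)*(y + 4)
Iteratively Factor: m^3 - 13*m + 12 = (m - 3)*(m^2 + 3*m - 4) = (m - 3)*(m - 1)*(m + 4)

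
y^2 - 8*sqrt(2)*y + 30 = (y - 5*sqrt(2))*(y - 3*sqrt(2))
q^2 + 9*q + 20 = (q + 4)*(q + 5)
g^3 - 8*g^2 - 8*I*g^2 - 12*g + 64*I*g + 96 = (g - 8)*(g - 6*I)*(g - 2*I)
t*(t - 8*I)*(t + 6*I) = t^3 - 2*I*t^2 + 48*t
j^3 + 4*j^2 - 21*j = j*(j - 3)*(j + 7)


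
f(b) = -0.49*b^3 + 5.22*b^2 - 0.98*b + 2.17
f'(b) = -1.47*b^2 + 10.44*b - 0.98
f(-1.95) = 27.56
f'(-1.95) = -26.93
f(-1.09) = 10.07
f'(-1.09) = -14.11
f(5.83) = 76.78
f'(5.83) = 9.92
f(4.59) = 60.26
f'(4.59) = 15.97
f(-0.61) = 4.82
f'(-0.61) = -7.90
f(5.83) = 76.78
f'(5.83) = 9.92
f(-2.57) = 47.48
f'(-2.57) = -37.52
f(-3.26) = 77.82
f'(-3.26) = -50.64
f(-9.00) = 791.02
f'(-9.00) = -214.01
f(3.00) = 32.98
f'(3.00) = 17.11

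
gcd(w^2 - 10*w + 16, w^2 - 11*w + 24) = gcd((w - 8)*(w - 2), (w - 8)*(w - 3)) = w - 8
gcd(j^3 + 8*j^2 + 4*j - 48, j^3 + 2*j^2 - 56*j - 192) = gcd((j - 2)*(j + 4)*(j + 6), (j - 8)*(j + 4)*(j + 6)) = j^2 + 10*j + 24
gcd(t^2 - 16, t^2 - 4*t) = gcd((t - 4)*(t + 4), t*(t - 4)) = t - 4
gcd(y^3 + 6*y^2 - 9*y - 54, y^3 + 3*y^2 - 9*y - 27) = y^2 - 9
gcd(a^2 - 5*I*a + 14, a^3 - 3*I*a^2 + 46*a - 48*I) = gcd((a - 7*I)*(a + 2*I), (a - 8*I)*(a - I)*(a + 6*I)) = 1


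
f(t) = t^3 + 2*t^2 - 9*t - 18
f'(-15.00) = 606.00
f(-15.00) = -2808.00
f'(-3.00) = 6.00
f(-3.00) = 0.00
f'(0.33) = -7.35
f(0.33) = -20.72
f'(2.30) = 16.07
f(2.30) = -15.95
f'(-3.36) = 11.43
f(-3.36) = -3.11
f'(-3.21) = 9.07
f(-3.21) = -1.58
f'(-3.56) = 14.78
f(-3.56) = -5.73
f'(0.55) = -5.89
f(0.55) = -22.18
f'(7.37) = 183.43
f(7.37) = 424.62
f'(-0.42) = -10.15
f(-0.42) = -13.94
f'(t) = 3*t^2 + 4*t - 9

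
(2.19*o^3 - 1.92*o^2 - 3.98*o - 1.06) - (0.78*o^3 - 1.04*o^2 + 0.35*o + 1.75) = 1.41*o^3 - 0.88*o^2 - 4.33*o - 2.81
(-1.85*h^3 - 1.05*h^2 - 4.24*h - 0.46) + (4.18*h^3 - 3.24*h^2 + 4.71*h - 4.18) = 2.33*h^3 - 4.29*h^2 + 0.47*h - 4.64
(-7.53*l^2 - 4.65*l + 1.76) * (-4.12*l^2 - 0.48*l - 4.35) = 31.0236*l^4 + 22.7724*l^3 + 27.7363*l^2 + 19.3827*l - 7.656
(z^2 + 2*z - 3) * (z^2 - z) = z^4 + z^3 - 5*z^2 + 3*z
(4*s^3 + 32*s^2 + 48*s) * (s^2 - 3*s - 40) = 4*s^5 + 20*s^4 - 208*s^3 - 1424*s^2 - 1920*s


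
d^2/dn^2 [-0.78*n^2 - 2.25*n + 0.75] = -1.56000000000000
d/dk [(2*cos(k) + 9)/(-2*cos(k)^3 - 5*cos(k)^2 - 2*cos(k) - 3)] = -8*(48*cos(k) + 16*cos(2*k) + cos(3*k) + 22)*sin(k)/(7*cos(k) + 5*cos(2*k) + cos(3*k) + 11)^2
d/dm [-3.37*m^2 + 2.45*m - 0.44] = 2.45 - 6.74*m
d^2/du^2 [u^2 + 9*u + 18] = 2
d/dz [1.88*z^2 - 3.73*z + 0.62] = 3.76*z - 3.73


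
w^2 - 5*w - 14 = (w - 7)*(w + 2)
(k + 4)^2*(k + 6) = k^3 + 14*k^2 + 64*k + 96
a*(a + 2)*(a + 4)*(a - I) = a^4 + 6*a^3 - I*a^3 + 8*a^2 - 6*I*a^2 - 8*I*a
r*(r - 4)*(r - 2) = r^3 - 6*r^2 + 8*r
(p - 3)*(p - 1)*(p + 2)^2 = p^4 - 9*p^2 - 4*p + 12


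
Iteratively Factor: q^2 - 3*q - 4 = (q - 4)*(q + 1)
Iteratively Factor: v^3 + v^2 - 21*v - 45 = (v - 5)*(v^2 + 6*v + 9) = (v - 5)*(v + 3)*(v + 3)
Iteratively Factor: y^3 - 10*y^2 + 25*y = (y - 5)*(y^2 - 5*y) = y*(y - 5)*(y - 5)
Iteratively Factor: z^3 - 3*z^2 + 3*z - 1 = (z - 1)*(z^2 - 2*z + 1) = (z - 1)^2*(z - 1)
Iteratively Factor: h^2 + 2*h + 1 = (h + 1)*(h + 1)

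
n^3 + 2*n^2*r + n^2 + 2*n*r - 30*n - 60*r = (n - 5)*(n + 6)*(n + 2*r)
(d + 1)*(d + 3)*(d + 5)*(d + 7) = d^4 + 16*d^3 + 86*d^2 + 176*d + 105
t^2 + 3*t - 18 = (t - 3)*(t + 6)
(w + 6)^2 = w^2 + 12*w + 36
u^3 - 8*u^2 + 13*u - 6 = (u - 6)*(u - 1)^2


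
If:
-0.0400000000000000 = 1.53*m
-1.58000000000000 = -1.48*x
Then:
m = -0.03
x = 1.07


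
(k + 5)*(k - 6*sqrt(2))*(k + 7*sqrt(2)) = k^3 + sqrt(2)*k^2 + 5*k^2 - 84*k + 5*sqrt(2)*k - 420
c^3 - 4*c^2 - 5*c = c*(c - 5)*(c + 1)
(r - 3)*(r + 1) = r^2 - 2*r - 3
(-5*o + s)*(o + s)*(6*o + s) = -30*o^3 - 29*o^2*s + 2*o*s^2 + s^3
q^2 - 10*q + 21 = (q - 7)*(q - 3)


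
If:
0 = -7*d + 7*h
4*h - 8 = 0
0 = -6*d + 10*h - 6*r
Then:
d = 2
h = 2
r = 4/3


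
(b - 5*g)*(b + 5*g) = b^2 - 25*g^2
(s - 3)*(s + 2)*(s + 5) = s^3 + 4*s^2 - 11*s - 30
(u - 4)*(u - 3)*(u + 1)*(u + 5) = u^4 - u^3 - 25*u^2 + 37*u + 60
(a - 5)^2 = a^2 - 10*a + 25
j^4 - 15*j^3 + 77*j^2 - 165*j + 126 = (j - 7)*(j - 3)^2*(j - 2)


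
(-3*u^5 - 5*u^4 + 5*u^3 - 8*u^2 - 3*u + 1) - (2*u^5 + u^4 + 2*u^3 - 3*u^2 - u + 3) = -5*u^5 - 6*u^4 + 3*u^3 - 5*u^2 - 2*u - 2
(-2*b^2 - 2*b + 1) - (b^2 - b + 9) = -3*b^2 - b - 8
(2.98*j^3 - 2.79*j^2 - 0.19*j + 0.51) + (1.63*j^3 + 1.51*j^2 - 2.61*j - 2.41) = 4.61*j^3 - 1.28*j^2 - 2.8*j - 1.9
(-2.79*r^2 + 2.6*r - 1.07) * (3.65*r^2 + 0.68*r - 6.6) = -10.1835*r^4 + 7.5928*r^3 + 16.2765*r^2 - 17.8876*r + 7.062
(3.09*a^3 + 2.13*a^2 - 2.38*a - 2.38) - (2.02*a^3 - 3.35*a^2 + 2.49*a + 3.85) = 1.07*a^3 + 5.48*a^2 - 4.87*a - 6.23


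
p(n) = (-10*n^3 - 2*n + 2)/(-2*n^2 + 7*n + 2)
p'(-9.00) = 4.58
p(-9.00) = -32.78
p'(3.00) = -109.20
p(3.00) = -54.80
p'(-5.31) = 4.17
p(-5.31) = -16.49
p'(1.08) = -4.46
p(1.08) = -1.77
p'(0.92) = -3.50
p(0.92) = -1.13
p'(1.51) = -8.26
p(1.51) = -4.43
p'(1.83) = -12.94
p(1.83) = -7.76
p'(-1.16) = 1.82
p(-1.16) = -2.26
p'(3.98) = -1450.20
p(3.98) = 349.52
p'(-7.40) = 4.46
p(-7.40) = -25.54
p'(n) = (4*n - 7)*(-10*n^3 - 2*n + 2)/(-2*n^2 + 7*n + 2)^2 + (-30*n^2 - 2)/(-2*n^2 + 7*n + 2)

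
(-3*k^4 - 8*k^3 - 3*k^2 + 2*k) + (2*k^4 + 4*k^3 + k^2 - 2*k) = -k^4 - 4*k^3 - 2*k^2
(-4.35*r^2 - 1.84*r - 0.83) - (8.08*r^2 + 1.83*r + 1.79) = -12.43*r^2 - 3.67*r - 2.62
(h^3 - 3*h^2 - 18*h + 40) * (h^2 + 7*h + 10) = h^5 + 4*h^4 - 29*h^3 - 116*h^2 + 100*h + 400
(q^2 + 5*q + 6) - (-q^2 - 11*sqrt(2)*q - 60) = 2*q^2 + 5*q + 11*sqrt(2)*q + 66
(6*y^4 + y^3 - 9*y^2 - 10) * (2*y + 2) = 12*y^5 + 14*y^4 - 16*y^3 - 18*y^2 - 20*y - 20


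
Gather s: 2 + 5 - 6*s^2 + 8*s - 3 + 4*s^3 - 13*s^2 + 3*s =4*s^3 - 19*s^2 + 11*s + 4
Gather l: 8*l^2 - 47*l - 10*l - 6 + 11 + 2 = 8*l^2 - 57*l + 7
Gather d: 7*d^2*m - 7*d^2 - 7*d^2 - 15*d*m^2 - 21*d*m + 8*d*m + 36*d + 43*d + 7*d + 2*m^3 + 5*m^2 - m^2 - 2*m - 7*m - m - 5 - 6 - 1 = d^2*(7*m - 14) + d*(-15*m^2 - 13*m + 86) + 2*m^3 + 4*m^2 - 10*m - 12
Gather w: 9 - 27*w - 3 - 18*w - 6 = -45*w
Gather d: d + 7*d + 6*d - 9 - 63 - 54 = 14*d - 126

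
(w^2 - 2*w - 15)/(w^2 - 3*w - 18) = (w - 5)/(w - 6)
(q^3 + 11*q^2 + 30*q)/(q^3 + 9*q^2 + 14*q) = (q^2 + 11*q + 30)/(q^2 + 9*q + 14)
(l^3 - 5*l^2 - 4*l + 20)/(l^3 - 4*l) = (l - 5)/l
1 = 1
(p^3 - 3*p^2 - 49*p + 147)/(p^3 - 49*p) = (p - 3)/p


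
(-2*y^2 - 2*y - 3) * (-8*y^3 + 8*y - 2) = 16*y^5 + 16*y^4 + 8*y^3 - 12*y^2 - 20*y + 6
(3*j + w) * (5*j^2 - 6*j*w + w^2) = 15*j^3 - 13*j^2*w - 3*j*w^2 + w^3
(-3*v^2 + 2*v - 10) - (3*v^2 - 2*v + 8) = -6*v^2 + 4*v - 18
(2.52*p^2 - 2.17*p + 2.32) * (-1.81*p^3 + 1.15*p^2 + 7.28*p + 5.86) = -4.5612*p^5 + 6.8257*p^4 + 11.6509*p^3 + 1.6376*p^2 + 4.1734*p + 13.5952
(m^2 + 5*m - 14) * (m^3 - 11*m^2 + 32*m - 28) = m^5 - 6*m^4 - 37*m^3 + 286*m^2 - 588*m + 392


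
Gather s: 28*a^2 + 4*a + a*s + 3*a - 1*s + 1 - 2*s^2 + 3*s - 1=28*a^2 + 7*a - 2*s^2 + s*(a + 2)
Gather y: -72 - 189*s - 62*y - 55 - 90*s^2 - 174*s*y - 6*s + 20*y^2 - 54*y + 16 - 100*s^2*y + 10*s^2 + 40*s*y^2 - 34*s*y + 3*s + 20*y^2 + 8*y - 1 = -80*s^2 - 192*s + y^2*(40*s + 40) + y*(-100*s^2 - 208*s - 108) - 112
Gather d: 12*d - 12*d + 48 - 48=0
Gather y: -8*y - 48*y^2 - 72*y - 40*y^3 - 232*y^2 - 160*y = -40*y^3 - 280*y^2 - 240*y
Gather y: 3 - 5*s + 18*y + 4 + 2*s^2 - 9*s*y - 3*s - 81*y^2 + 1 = 2*s^2 - 8*s - 81*y^2 + y*(18 - 9*s) + 8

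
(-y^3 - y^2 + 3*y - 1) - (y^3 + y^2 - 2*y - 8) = -2*y^3 - 2*y^2 + 5*y + 7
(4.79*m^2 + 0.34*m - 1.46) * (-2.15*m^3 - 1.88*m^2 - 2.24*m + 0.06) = -10.2985*m^5 - 9.7362*m^4 - 8.2298*m^3 + 2.2706*m^2 + 3.2908*m - 0.0876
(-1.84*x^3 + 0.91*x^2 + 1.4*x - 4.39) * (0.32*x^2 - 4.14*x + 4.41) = -0.5888*x^5 + 7.9088*x^4 - 11.4338*x^3 - 3.1877*x^2 + 24.3486*x - 19.3599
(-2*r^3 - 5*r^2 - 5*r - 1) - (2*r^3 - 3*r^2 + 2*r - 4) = -4*r^3 - 2*r^2 - 7*r + 3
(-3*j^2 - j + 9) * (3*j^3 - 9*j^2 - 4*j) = -9*j^5 + 24*j^4 + 48*j^3 - 77*j^2 - 36*j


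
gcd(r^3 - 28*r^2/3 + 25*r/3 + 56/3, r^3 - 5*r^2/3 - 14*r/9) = r - 7/3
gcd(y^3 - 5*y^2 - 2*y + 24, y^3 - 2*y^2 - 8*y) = y^2 - 2*y - 8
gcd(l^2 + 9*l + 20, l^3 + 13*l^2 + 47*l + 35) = l + 5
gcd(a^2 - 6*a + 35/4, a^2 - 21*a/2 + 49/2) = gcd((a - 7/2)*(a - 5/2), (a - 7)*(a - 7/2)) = a - 7/2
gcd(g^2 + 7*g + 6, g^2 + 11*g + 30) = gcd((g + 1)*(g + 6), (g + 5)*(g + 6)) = g + 6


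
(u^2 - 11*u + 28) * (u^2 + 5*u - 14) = u^4 - 6*u^3 - 41*u^2 + 294*u - 392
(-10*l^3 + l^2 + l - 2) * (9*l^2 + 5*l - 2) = -90*l^5 - 41*l^4 + 34*l^3 - 15*l^2 - 12*l + 4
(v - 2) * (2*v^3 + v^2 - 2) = 2*v^4 - 3*v^3 - 2*v^2 - 2*v + 4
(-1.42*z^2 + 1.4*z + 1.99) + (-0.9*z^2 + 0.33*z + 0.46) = -2.32*z^2 + 1.73*z + 2.45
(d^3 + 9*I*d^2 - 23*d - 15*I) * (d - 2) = d^4 - 2*d^3 + 9*I*d^3 - 23*d^2 - 18*I*d^2 + 46*d - 15*I*d + 30*I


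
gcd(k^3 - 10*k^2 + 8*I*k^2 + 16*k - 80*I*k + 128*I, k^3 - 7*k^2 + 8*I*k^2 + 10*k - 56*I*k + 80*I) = k^2 + k*(-2 + 8*I) - 16*I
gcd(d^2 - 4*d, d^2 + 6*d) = d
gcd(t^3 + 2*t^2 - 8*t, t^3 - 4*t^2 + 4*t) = t^2 - 2*t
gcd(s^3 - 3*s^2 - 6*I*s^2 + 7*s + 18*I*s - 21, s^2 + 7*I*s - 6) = s + I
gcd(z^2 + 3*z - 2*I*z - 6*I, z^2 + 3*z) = z + 3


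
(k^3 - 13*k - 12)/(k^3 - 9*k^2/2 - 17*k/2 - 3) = 2*(k^2 - k - 12)/(2*k^2 - 11*k - 6)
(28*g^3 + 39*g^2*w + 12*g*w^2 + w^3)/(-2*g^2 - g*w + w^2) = (28*g^2 + 11*g*w + w^2)/(-2*g + w)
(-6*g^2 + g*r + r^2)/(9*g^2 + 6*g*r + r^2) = (-2*g + r)/(3*g + r)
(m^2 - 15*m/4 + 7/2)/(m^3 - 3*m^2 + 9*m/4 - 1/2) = (4*m - 7)/(4*m^2 - 4*m + 1)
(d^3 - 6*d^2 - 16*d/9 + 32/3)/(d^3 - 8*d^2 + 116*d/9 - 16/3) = (3*d + 4)/(3*d - 2)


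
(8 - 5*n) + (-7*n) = 8 - 12*n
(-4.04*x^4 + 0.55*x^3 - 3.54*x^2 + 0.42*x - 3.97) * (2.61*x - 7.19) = -10.5444*x^5 + 30.4831*x^4 - 13.1939*x^3 + 26.5488*x^2 - 13.3815*x + 28.5443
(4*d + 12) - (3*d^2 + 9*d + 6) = -3*d^2 - 5*d + 6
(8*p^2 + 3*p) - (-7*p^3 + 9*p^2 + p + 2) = 7*p^3 - p^2 + 2*p - 2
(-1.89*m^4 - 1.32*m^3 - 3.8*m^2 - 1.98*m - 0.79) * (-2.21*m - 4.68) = 4.1769*m^5 + 11.7624*m^4 + 14.5756*m^3 + 22.1598*m^2 + 11.0123*m + 3.6972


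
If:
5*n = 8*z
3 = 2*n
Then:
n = 3/2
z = 15/16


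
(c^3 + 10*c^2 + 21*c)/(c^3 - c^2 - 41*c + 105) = c*(c + 3)/(c^2 - 8*c + 15)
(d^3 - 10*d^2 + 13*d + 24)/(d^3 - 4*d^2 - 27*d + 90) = (d^2 - 7*d - 8)/(d^2 - d - 30)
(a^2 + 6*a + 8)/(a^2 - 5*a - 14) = (a + 4)/(a - 7)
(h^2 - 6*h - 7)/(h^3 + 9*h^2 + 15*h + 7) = (h - 7)/(h^2 + 8*h + 7)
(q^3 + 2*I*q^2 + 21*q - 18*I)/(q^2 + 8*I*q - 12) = (q^2 - 4*I*q - 3)/(q + 2*I)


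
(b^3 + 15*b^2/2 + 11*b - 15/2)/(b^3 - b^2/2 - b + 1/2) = (b^2 + 8*b + 15)/(b^2 - 1)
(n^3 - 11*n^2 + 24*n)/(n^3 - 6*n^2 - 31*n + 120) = n/(n + 5)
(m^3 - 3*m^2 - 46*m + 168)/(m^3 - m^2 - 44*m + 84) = (m - 4)/(m - 2)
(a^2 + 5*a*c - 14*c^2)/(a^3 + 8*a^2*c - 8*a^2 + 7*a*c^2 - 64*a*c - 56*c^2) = (a - 2*c)/(a^2 + a*c - 8*a - 8*c)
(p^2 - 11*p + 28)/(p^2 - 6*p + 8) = (p - 7)/(p - 2)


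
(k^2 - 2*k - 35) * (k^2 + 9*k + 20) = k^4 + 7*k^3 - 33*k^2 - 355*k - 700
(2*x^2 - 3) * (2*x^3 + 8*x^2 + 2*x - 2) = 4*x^5 + 16*x^4 - 2*x^3 - 28*x^2 - 6*x + 6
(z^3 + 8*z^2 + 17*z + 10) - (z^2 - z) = z^3 + 7*z^2 + 18*z + 10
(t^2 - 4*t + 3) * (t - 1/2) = t^3 - 9*t^2/2 + 5*t - 3/2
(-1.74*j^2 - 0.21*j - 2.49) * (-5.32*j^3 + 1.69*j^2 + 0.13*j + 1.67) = 9.2568*j^5 - 1.8234*j^4 + 12.6657*j^3 - 7.1412*j^2 - 0.6744*j - 4.1583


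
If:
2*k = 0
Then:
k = 0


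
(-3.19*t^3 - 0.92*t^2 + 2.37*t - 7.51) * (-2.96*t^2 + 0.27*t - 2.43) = 9.4424*t^5 + 1.8619*t^4 + 0.4881*t^3 + 25.1051*t^2 - 7.7868*t + 18.2493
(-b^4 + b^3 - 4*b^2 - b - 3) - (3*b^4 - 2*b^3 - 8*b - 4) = -4*b^4 + 3*b^3 - 4*b^2 + 7*b + 1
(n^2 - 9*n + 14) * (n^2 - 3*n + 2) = n^4 - 12*n^3 + 43*n^2 - 60*n + 28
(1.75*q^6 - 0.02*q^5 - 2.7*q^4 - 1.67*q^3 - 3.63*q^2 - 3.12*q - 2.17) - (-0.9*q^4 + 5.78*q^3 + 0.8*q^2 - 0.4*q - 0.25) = 1.75*q^6 - 0.02*q^5 - 1.8*q^4 - 7.45*q^3 - 4.43*q^2 - 2.72*q - 1.92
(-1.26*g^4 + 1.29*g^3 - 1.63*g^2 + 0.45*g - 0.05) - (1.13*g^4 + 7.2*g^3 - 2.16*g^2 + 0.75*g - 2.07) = -2.39*g^4 - 5.91*g^3 + 0.53*g^2 - 0.3*g + 2.02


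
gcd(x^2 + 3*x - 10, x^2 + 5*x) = x + 5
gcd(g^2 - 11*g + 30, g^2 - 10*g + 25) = g - 5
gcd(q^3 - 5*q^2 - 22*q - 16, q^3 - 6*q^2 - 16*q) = q^2 - 6*q - 16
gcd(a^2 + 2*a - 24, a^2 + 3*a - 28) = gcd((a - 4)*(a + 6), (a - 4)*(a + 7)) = a - 4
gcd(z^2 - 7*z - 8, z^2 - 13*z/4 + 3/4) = 1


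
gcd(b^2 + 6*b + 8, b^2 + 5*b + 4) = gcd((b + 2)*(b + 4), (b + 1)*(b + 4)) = b + 4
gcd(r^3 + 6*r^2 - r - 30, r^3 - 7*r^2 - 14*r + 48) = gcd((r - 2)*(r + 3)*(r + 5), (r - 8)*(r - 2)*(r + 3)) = r^2 + r - 6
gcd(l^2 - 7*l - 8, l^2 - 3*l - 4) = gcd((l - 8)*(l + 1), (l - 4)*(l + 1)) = l + 1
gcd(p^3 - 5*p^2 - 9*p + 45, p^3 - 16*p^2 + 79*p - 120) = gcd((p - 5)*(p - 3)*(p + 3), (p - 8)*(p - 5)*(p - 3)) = p^2 - 8*p + 15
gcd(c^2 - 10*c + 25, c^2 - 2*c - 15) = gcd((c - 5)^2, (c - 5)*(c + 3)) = c - 5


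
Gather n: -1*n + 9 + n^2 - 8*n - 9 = n^2 - 9*n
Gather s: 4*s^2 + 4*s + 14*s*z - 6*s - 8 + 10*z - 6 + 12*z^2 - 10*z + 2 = 4*s^2 + s*(14*z - 2) + 12*z^2 - 12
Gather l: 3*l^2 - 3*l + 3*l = 3*l^2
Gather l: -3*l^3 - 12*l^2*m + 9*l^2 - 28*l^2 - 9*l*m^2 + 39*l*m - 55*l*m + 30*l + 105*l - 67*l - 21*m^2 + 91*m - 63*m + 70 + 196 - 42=-3*l^3 + l^2*(-12*m - 19) + l*(-9*m^2 - 16*m + 68) - 21*m^2 + 28*m + 224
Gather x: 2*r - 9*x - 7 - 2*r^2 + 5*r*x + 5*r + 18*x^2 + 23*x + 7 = -2*r^2 + 7*r + 18*x^2 + x*(5*r + 14)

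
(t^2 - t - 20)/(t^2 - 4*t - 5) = (t + 4)/(t + 1)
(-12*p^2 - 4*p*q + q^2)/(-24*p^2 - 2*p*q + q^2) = (2*p + q)/(4*p + q)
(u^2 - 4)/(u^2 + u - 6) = (u + 2)/(u + 3)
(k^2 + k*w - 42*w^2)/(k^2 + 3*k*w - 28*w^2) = (-k + 6*w)/(-k + 4*w)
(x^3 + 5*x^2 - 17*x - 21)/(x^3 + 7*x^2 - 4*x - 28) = (x^2 - 2*x - 3)/(x^2 - 4)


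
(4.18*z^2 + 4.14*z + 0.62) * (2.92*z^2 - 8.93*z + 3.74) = 12.2056*z^4 - 25.2386*z^3 - 19.5266*z^2 + 9.947*z + 2.3188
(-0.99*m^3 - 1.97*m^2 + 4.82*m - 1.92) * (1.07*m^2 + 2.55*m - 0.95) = -1.0593*m^5 - 4.6324*m^4 + 1.0744*m^3 + 12.1081*m^2 - 9.475*m + 1.824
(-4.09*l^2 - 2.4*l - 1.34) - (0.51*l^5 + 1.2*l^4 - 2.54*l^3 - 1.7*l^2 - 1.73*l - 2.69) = -0.51*l^5 - 1.2*l^4 + 2.54*l^3 - 2.39*l^2 - 0.67*l + 1.35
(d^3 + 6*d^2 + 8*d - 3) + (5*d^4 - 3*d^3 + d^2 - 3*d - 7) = 5*d^4 - 2*d^3 + 7*d^2 + 5*d - 10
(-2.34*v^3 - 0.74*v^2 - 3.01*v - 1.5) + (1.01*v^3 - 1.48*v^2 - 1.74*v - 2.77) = -1.33*v^3 - 2.22*v^2 - 4.75*v - 4.27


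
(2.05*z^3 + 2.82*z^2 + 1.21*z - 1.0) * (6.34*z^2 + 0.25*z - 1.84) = 12.997*z^5 + 18.3913*z^4 + 4.6044*z^3 - 11.2263*z^2 - 2.4764*z + 1.84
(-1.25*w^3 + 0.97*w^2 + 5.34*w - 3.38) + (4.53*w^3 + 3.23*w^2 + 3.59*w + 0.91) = 3.28*w^3 + 4.2*w^2 + 8.93*w - 2.47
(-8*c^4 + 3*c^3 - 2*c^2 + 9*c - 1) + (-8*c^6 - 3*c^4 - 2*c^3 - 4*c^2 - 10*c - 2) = -8*c^6 - 11*c^4 + c^3 - 6*c^2 - c - 3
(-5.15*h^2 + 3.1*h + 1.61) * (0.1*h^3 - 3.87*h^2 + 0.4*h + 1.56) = -0.515*h^5 + 20.2405*h^4 - 13.896*h^3 - 13.0247*h^2 + 5.48*h + 2.5116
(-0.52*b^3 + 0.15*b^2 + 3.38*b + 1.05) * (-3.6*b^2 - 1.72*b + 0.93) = 1.872*b^5 + 0.3544*b^4 - 12.9096*b^3 - 9.4541*b^2 + 1.3374*b + 0.9765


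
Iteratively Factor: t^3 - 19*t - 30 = (t + 3)*(t^2 - 3*t - 10) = (t + 2)*(t + 3)*(t - 5)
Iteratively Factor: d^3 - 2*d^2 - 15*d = (d)*(d^2 - 2*d - 15) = d*(d + 3)*(d - 5)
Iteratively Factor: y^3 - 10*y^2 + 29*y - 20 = (y - 1)*(y^2 - 9*y + 20) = (y - 4)*(y - 1)*(y - 5)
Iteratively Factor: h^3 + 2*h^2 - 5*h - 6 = (h + 1)*(h^2 + h - 6) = (h - 2)*(h + 1)*(h + 3)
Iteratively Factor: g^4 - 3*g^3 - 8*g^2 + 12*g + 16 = (g + 2)*(g^3 - 5*g^2 + 2*g + 8) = (g + 1)*(g + 2)*(g^2 - 6*g + 8) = (g - 2)*(g + 1)*(g + 2)*(g - 4)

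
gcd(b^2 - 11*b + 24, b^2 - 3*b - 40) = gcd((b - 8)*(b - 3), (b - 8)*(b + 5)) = b - 8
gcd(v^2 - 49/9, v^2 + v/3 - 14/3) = v + 7/3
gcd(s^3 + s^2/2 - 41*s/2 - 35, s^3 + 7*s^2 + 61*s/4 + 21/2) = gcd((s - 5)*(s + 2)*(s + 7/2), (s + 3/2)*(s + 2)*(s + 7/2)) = s^2 + 11*s/2 + 7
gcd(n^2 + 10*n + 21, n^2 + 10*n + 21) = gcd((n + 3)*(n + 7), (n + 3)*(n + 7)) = n^2 + 10*n + 21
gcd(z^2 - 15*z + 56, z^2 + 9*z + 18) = 1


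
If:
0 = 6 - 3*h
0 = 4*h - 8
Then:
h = 2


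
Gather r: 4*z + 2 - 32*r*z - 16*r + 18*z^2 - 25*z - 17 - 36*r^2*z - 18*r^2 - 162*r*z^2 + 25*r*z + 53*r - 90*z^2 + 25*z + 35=r^2*(-36*z - 18) + r*(-162*z^2 - 7*z + 37) - 72*z^2 + 4*z + 20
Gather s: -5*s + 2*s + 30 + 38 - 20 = 48 - 3*s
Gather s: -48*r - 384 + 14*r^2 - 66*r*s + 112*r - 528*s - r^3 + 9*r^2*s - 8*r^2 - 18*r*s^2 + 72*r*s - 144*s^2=-r^3 + 6*r^2 + 64*r + s^2*(-18*r - 144) + s*(9*r^2 + 6*r - 528) - 384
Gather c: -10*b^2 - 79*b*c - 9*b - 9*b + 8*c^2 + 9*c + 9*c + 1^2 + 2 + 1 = -10*b^2 - 18*b + 8*c^2 + c*(18 - 79*b) + 4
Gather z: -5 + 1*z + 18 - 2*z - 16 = -z - 3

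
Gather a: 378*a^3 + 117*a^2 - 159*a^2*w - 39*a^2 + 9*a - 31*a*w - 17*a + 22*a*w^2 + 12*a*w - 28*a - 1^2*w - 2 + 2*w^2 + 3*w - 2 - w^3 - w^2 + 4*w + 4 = 378*a^3 + a^2*(78 - 159*w) + a*(22*w^2 - 19*w - 36) - w^3 + w^2 + 6*w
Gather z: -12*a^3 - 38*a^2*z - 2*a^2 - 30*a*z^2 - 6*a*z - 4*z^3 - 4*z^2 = -12*a^3 - 2*a^2 - 4*z^3 + z^2*(-30*a - 4) + z*(-38*a^2 - 6*a)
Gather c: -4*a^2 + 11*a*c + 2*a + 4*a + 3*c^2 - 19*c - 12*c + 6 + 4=-4*a^2 + 6*a + 3*c^2 + c*(11*a - 31) + 10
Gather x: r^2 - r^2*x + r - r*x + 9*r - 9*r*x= r^2 + 10*r + x*(-r^2 - 10*r)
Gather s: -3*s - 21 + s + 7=-2*s - 14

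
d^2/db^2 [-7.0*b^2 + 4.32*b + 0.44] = -14.0000000000000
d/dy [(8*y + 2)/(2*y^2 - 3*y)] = 2*(-8*y^2 - 4*y + 3)/(y^2*(4*y^2 - 12*y + 9))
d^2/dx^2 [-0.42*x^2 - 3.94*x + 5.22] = -0.840000000000000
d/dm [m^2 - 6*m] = 2*m - 6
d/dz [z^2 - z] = 2*z - 1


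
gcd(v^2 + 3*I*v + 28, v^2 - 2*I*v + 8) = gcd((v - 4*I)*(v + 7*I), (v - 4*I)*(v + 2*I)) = v - 4*I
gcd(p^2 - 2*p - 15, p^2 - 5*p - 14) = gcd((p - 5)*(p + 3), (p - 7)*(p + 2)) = 1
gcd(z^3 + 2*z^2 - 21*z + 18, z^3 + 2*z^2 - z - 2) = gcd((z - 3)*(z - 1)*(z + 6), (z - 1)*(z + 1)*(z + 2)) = z - 1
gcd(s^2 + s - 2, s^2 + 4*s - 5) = s - 1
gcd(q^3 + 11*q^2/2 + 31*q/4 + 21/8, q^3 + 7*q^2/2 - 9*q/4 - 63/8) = q^2 + 5*q + 21/4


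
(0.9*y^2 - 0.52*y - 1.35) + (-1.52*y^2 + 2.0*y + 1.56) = -0.62*y^2 + 1.48*y + 0.21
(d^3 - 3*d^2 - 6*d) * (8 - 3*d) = -3*d^4 + 17*d^3 - 6*d^2 - 48*d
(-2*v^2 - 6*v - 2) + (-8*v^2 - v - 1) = -10*v^2 - 7*v - 3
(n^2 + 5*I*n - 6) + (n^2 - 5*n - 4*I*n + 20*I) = 2*n^2 - 5*n + I*n - 6 + 20*I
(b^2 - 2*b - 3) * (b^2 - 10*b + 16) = b^4 - 12*b^3 + 33*b^2 - 2*b - 48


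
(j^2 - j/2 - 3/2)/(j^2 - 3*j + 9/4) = 2*(j + 1)/(2*j - 3)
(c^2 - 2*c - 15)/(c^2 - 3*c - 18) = (c - 5)/(c - 6)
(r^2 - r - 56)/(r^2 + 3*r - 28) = (r - 8)/(r - 4)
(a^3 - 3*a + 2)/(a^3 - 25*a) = (a^3 - 3*a + 2)/(a*(a^2 - 25))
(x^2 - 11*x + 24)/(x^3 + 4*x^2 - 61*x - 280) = (x - 3)/(x^2 + 12*x + 35)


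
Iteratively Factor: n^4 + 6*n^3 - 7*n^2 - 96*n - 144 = (n + 4)*(n^3 + 2*n^2 - 15*n - 36) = (n + 3)*(n + 4)*(n^2 - n - 12) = (n - 4)*(n + 3)*(n + 4)*(n + 3)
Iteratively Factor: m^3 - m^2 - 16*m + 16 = (m + 4)*(m^2 - 5*m + 4) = (m - 1)*(m + 4)*(m - 4)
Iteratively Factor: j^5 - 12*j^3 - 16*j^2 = (j)*(j^4 - 12*j^2 - 16*j) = j*(j - 4)*(j^3 + 4*j^2 + 4*j) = j*(j - 4)*(j + 2)*(j^2 + 2*j) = j^2*(j - 4)*(j + 2)*(j + 2)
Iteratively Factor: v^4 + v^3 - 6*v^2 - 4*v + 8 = (v + 2)*(v^3 - v^2 - 4*v + 4) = (v - 1)*(v + 2)*(v^2 - 4) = (v - 1)*(v + 2)^2*(v - 2)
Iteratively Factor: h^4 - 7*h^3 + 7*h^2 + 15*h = (h - 3)*(h^3 - 4*h^2 - 5*h) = (h - 3)*(h + 1)*(h^2 - 5*h) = h*(h - 3)*(h + 1)*(h - 5)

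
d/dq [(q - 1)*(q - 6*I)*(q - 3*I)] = 3*q^2 + q*(-2 - 18*I) - 18 + 9*I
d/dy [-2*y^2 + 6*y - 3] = 6 - 4*y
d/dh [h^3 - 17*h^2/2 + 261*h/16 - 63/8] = 3*h^2 - 17*h + 261/16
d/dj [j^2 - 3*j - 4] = 2*j - 3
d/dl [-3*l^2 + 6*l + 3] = 6 - 6*l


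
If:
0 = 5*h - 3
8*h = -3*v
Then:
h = 3/5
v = -8/5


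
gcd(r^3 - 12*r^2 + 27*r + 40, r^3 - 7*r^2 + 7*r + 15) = r^2 - 4*r - 5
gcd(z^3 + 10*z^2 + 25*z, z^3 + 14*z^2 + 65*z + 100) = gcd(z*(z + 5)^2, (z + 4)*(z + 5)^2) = z^2 + 10*z + 25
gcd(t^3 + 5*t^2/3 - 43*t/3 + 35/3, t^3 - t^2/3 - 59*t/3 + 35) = t^2 + 8*t/3 - 35/3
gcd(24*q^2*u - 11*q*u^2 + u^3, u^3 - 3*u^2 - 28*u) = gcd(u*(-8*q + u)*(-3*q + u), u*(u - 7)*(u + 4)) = u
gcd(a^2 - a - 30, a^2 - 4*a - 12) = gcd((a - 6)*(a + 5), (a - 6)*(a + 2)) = a - 6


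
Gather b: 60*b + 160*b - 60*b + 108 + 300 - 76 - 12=160*b + 320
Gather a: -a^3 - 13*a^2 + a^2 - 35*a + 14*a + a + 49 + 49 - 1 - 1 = -a^3 - 12*a^2 - 20*a + 96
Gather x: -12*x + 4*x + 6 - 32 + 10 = -8*x - 16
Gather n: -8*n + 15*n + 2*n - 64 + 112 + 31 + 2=9*n + 81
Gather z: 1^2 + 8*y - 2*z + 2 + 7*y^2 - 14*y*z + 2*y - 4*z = 7*y^2 + 10*y + z*(-14*y - 6) + 3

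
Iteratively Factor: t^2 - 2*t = (t)*(t - 2)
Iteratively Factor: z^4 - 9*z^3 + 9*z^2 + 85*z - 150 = (z - 5)*(z^3 - 4*z^2 - 11*z + 30) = (z - 5)*(z - 2)*(z^2 - 2*z - 15) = (z - 5)*(z - 2)*(z + 3)*(z - 5)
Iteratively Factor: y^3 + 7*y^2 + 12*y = (y)*(y^2 + 7*y + 12) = y*(y + 3)*(y + 4)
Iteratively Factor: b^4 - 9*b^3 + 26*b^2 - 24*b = (b - 4)*(b^3 - 5*b^2 + 6*b) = b*(b - 4)*(b^2 - 5*b + 6) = b*(b - 4)*(b - 3)*(b - 2)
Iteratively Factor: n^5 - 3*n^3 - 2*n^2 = (n + 1)*(n^4 - n^3 - 2*n^2) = n*(n + 1)*(n^3 - n^2 - 2*n) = n*(n - 2)*(n + 1)*(n^2 + n) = n^2*(n - 2)*(n + 1)*(n + 1)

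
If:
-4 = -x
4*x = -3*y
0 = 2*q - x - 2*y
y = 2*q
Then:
No Solution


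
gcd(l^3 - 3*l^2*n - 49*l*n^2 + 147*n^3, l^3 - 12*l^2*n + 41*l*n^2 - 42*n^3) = l^2 - 10*l*n + 21*n^2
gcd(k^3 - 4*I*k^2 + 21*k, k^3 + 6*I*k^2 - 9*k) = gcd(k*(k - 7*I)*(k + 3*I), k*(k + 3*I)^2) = k^2 + 3*I*k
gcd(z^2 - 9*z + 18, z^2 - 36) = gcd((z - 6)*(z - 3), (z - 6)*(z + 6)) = z - 6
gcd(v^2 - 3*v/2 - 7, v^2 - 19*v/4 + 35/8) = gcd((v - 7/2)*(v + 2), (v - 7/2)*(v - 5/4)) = v - 7/2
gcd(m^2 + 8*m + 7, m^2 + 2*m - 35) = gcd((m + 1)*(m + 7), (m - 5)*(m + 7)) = m + 7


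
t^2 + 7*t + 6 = (t + 1)*(t + 6)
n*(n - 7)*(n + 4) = n^3 - 3*n^2 - 28*n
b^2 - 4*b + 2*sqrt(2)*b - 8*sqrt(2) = (b - 4)*(b + 2*sqrt(2))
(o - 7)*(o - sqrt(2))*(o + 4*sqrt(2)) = o^3 - 7*o^2 + 3*sqrt(2)*o^2 - 21*sqrt(2)*o - 8*o + 56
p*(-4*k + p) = -4*k*p + p^2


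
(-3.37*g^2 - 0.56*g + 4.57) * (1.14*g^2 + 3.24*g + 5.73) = -3.8418*g^4 - 11.5572*g^3 - 15.9147*g^2 + 11.598*g + 26.1861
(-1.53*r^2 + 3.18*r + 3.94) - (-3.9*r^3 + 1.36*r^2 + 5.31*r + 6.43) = 3.9*r^3 - 2.89*r^2 - 2.13*r - 2.49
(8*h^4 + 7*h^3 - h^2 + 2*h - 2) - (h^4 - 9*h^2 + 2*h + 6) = 7*h^4 + 7*h^3 + 8*h^2 - 8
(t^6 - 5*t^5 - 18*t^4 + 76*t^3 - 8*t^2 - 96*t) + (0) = t^6 - 5*t^5 - 18*t^4 + 76*t^3 - 8*t^2 - 96*t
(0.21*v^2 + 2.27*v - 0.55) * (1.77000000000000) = 0.3717*v^2 + 4.0179*v - 0.9735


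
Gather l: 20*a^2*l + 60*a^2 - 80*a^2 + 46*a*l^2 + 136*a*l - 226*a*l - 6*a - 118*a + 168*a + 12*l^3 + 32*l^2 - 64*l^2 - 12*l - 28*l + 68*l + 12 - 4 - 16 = -20*a^2 + 44*a + 12*l^3 + l^2*(46*a - 32) + l*(20*a^2 - 90*a + 28) - 8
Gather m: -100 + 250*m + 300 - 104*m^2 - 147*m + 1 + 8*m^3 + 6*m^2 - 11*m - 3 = 8*m^3 - 98*m^2 + 92*m + 198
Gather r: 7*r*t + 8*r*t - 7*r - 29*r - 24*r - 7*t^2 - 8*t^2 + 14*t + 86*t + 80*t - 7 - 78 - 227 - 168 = r*(15*t - 60) - 15*t^2 + 180*t - 480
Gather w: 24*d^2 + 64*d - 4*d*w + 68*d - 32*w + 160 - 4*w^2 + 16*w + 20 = 24*d^2 + 132*d - 4*w^2 + w*(-4*d - 16) + 180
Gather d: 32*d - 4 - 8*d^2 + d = -8*d^2 + 33*d - 4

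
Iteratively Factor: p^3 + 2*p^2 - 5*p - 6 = (p + 3)*(p^2 - p - 2) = (p + 1)*(p + 3)*(p - 2)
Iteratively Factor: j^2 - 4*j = (j)*(j - 4)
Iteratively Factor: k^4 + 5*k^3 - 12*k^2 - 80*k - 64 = (k + 4)*(k^3 + k^2 - 16*k - 16) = (k + 4)^2*(k^2 - 3*k - 4) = (k + 1)*(k + 4)^2*(k - 4)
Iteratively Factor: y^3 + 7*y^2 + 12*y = (y + 3)*(y^2 + 4*y) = (y + 3)*(y + 4)*(y)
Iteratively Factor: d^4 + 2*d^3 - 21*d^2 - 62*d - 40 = (d + 2)*(d^3 - 21*d - 20) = (d - 5)*(d + 2)*(d^2 + 5*d + 4) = (d - 5)*(d + 2)*(d + 4)*(d + 1)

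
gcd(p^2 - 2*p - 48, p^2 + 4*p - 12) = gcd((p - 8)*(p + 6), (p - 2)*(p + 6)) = p + 6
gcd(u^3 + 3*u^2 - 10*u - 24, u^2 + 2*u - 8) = u + 4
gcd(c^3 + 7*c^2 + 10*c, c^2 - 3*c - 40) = c + 5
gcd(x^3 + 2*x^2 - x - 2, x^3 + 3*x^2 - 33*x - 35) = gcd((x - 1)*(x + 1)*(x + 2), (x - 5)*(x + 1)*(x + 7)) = x + 1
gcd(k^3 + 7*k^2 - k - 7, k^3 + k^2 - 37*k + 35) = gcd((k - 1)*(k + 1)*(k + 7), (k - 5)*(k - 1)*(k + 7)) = k^2 + 6*k - 7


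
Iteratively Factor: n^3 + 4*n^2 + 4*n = (n)*(n^2 + 4*n + 4) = n*(n + 2)*(n + 2)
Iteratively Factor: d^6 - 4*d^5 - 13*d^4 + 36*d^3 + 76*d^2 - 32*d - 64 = (d - 4)*(d^5 - 13*d^3 - 16*d^2 + 12*d + 16) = (d - 4)*(d + 2)*(d^4 - 2*d^3 - 9*d^2 + 2*d + 8) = (d - 4)*(d + 2)^2*(d^3 - 4*d^2 - d + 4) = (d - 4)*(d - 1)*(d + 2)^2*(d^2 - 3*d - 4) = (d - 4)^2*(d - 1)*(d + 2)^2*(d + 1)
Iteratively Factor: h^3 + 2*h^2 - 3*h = (h - 1)*(h^2 + 3*h) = (h - 1)*(h + 3)*(h)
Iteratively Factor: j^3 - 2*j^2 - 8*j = (j - 4)*(j^2 + 2*j) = j*(j - 4)*(j + 2)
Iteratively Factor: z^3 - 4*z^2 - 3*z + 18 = (z - 3)*(z^2 - z - 6) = (z - 3)^2*(z + 2)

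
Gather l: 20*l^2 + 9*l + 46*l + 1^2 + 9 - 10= 20*l^2 + 55*l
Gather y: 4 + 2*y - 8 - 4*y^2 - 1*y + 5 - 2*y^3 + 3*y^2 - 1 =-2*y^3 - y^2 + y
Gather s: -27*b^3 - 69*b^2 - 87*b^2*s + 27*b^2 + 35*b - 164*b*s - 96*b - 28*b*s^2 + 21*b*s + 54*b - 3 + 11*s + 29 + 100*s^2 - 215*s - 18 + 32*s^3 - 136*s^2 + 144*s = -27*b^3 - 42*b^2 - 7*b + 32*s^3 + s^2*(-28*b - 36) + s*(-87*b^2 - 143*b - 60) + 8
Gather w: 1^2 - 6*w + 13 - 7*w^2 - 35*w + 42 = -7*w^2 - 41*w + 56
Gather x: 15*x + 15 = 15*x + 15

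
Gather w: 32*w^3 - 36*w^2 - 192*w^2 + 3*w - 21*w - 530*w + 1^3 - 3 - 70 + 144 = 32*w^3 - 228*w^2 - 548*w + 72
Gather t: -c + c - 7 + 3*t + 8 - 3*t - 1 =0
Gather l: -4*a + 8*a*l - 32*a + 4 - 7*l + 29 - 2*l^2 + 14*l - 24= -36*a - 2*l^2 + l*(8*a + 7) + 9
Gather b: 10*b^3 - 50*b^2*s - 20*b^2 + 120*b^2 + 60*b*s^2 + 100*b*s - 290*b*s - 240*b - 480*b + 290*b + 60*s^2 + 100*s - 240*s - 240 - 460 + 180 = 10*b^3 + b^2*(100 - 50*s) + b*(60*s^2 - 190*s - 430) + 60*s^2 - 140*s - 520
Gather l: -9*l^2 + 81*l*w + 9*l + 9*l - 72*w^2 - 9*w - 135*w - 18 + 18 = -9*l^2 + l*(81*w + 18) - 72*w^2 - 144*w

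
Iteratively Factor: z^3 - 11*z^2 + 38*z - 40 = (z - 2)*(z^2 - 9*z + 20) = (z - 4)*(z - 2)*(z - 5)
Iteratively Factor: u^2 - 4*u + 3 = (u - 3)*(u - 1)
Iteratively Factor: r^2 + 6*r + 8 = (r + 2)*(r + 4)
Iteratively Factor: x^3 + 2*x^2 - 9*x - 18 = (x - 3)*(x^2 + 5*x + 6) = (x - 3)*(x + 2)*(x + 3)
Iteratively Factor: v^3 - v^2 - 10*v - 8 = (v + 2)*(v^2 - 3*v - 4) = (v - 4)*(v + 2)*(v + 1)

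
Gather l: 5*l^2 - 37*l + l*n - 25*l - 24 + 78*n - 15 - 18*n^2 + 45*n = 5*l^2 + l*(n - 62) - 18*n^2 + 123*n - 39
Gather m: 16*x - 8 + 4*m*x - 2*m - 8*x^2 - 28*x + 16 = m*(4*x - 2) - 8*x^2 - 12*x + 8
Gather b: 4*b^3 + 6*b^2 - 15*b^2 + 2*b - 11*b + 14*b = 4*b^3 - 9*b^2 + 5*b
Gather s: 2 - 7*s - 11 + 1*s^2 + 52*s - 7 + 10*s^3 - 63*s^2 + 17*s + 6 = 10*s^3 - 62*s^2 + 62*s - 10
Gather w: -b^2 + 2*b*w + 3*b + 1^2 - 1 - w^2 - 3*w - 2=-b^2 + 3*b - w^2 + w*(2*b - 3) - 2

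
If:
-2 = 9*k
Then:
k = -2/9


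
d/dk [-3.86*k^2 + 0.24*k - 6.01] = 0.24 - 7.72*k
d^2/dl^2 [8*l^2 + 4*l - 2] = 16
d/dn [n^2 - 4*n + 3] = 2*n - 4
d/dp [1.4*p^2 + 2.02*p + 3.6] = 2.8*p + 2.02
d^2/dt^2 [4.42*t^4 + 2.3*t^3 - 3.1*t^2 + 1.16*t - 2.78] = 53.04*t^2 + 13.8*t - 6.2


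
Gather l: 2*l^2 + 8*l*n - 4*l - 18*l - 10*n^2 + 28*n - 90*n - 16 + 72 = 2*l^2 + l*(8*n - 22) - 10*n^2 - 62*n + 56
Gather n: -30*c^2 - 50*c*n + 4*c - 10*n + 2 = -30*c^2 + 4*c + n*(-50*c - 10) + 2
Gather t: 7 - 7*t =7 - 7*t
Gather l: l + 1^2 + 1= l + 2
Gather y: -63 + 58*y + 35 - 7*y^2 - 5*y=-7*y^2 + 53*y - 28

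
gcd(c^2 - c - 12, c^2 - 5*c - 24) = c + 3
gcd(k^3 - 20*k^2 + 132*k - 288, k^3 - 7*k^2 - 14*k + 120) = k - 6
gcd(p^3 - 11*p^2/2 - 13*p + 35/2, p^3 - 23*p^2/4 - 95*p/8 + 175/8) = p^2 - 9*p/2 - 35/2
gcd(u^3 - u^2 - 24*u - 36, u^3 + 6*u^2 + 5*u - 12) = u + 3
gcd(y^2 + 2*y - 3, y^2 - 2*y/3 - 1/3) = y - 1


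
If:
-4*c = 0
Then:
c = 0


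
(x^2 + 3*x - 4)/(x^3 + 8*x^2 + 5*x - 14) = (x + 4)/(x^2 + 9*x + 14)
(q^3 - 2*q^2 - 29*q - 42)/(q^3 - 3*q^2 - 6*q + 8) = (q^2 - 4*q - 21)/(q^2 - 5*q + 4)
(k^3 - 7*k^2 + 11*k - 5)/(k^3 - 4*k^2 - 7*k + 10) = (k - 1)/(k + 2)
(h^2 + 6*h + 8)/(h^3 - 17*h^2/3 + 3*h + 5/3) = 3*(h^2 + 6*h + 8)/(3*h^3 - 17*h^2 + 9*h + 5)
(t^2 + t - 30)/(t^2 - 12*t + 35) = (t + 6)/(t - 7)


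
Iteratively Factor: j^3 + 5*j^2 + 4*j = (j)*(j^2 + 5*j + 4) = j*(j + 1)*(j + 4)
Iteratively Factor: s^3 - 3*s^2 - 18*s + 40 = (s - 2)*(s^2 - s - 20) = (s - 5)*(s - 2)*(s + 4)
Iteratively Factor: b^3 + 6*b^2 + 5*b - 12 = (b + 3)*(b^2 + 3*b - 4) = (b + 3)*(b + 4)*(b - 1)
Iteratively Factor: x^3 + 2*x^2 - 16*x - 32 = (x + 4)*(x^2 - 2*x - 8) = (x + 2)*(x + 4)*(x - 4)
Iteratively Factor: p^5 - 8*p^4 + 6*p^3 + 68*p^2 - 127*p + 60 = (p - 1)*(p^4 - 7*p^3 - p^2 + 67*p - 60) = (p - 1)^2*(p^3 - 6*p^2 - 7*p + 60) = (p - 5)*(p - 1)^2*(p^2 - p - 12) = (p - 5)*(p - 4)*(p - 1)^2*(p + 3)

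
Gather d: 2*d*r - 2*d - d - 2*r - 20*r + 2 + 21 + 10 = d*(2*r - 3) - 22*r + 33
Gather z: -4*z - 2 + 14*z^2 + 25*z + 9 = 14*z^2 + 21*z + 7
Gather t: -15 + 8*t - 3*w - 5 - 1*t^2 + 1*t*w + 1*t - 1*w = -t^2 + t*(w + 9) - 4*w - 20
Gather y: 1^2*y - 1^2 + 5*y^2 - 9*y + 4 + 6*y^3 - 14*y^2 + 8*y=6*y^3 - 9*y^2 + 3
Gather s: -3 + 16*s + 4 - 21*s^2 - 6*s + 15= -21*s^2 + 10*s + 16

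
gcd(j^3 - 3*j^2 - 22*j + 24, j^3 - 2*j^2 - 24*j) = j^2 - 2*j - 24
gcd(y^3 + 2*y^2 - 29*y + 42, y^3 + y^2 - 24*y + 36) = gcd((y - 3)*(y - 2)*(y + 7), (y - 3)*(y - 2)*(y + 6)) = y^2 - 5*y + 6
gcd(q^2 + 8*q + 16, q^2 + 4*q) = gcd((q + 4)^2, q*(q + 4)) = q + 4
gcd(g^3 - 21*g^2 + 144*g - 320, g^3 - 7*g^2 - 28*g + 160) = g - 8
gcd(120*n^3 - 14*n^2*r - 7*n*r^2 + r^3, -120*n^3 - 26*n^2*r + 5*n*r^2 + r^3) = -20*n^2 - n*r + r^2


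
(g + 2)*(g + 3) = g^2 + 5*g + 6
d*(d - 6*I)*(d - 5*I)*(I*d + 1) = I*d^4 + 12*d^3 - 41*I*d^2 - 30*d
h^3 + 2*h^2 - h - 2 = (h - 1)*(h + 1)*(h + 2)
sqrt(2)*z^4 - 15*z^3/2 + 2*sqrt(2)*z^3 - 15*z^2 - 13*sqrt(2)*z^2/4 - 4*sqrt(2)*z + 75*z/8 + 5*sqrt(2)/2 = (z - 1/2)*(z + 5/2)*(z - 4*sqrt(2))*(sqrt(2)*z + 1/2)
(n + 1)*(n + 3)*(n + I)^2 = n^4 + 4*n^3 + 2*I*n^3 + 2*n^2 + 8*I*n^2 - 4*n + 6*I*n - 3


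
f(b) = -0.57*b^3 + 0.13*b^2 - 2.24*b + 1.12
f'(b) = -1.71*b^2 + 0.26*b - 2.24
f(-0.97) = 3.94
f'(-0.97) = -4.10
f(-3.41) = 32.87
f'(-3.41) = -23.01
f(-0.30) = 1.82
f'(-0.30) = -2.47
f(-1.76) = 8.57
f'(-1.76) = -7.99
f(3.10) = -21.56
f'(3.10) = -17.87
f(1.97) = -7.15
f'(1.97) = -8.36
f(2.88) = -17.87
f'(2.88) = -15.67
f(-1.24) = 5.18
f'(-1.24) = -5.19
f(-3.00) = 24.40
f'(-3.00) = -18.41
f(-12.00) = 1031.68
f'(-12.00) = -251.60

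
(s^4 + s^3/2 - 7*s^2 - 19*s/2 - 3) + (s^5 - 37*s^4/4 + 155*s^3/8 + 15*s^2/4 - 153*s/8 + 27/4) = s^5 - 33*s^4/4 + 159*s^3/8 - 13*s^2/4 - 229*s/8 + 15/4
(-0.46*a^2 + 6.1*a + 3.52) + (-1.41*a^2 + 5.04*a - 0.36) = -1.87*a^2 + 11.14*a + 3.16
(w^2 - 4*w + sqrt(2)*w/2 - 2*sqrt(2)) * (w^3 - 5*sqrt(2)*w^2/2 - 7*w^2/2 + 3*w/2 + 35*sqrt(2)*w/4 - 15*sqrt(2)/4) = w^5 - 15*w^4/2 - 2*sqrt(2)*w^4 + 13*w^3 + 15*sqrt(2)*w^3 - 31*sqrt(2)*w^2 + 51*w^2/4 - 155*w/4 + 12*sqrt(2)*w + 15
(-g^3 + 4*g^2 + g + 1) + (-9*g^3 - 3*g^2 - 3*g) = -10*g^3 + g^2 - 2*g + 1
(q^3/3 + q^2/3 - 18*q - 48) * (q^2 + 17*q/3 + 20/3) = q^5/3 + 20*q^4/9 - 125*q^3/9 - 1330*q^2/9 - 392*q - 320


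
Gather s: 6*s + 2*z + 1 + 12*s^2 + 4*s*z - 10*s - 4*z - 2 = 12*s^2 + s*(4*z - 4) - 2*z - 1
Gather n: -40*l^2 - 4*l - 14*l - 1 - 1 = -40*l^2 - 18*l - 2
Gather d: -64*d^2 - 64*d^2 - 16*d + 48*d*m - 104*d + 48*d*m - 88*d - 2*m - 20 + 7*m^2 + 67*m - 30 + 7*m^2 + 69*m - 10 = -128*d^2 + d*(96*m - 208) + 14*m^2 + 134*m - 60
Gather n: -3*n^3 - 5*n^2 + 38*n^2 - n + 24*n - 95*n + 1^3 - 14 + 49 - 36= -3*n^3 + 33*n^2 - 72*n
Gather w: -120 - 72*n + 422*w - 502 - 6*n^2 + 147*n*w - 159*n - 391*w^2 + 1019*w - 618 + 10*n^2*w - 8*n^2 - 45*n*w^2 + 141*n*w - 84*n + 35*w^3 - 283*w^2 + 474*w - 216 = -14*n^2 - 315*n + 35*w^3 + w^2*(-45*n - 674) + w*(10*n^2 + 288*n + 1915) - 1456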